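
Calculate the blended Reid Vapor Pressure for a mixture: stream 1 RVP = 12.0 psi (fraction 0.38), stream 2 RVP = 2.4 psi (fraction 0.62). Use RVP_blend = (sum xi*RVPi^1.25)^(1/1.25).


Chevron index: RVP_blend = (sum xi*RVPi^1.25)^(1/1.25)
RVP^1.25 terms: 0.38 * 12.0^1.25 + 0.62 * 2.4^1.25 = 10.3392
RVP_blend = 10.3392^(1/1.25) = 6.480

6.480 psi


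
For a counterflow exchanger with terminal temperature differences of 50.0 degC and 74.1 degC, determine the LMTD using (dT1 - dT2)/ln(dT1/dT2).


LMTD = (dT1 - dT2) / ln(dT1/dT2)
= (50.0 - 74.1) / ln(50.0 / 74.1) = -24.1 / -0.393393 = 61.26

61.26 degC


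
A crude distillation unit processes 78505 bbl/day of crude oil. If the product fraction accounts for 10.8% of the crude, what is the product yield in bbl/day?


Crude throughput = 78505 bbl/day
Fraction yield = 10.8%
yield = throughput * fraction / 100
yield = 78505 * 10.8 / 100 = 8478.54

8478.54 bbl/day


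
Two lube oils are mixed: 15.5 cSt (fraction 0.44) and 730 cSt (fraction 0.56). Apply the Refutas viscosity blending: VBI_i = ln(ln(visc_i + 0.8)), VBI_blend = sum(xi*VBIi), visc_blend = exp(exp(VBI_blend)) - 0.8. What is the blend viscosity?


Refutas method: VBN_i = 14.534*ln(ln(visc_i + 0.8)) + 10.975, blended linearly by mass fraction; since VBN is linear in VBI_i = ln(ln(visc_i + 0.8)) and the fractions sum to 1, blend VBI directly: visc = exp(exp(VBI_blend)) - 0.8
VBI_1 = ln(ln(15.5 + 0.8)) = 1.02646
VBI_2 = ln(ln(730 + 0.8)) = 1.88618
VBI_blend = 0.44 * 1.02646 + 0.56 * 1.88618 = 1.5079
visc_blend = exp(exp(1.5079)) - 0.8 = 90.78

90.78 cSt


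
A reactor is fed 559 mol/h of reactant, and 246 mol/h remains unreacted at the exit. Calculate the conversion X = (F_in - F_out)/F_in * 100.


X = (F_in - F_out) / F_in * 100
Moles reacted = 559 - 246 = 313
X = 313 / 559 * 100
= 0.5599 * 100
= 55.99 %

55.99 %


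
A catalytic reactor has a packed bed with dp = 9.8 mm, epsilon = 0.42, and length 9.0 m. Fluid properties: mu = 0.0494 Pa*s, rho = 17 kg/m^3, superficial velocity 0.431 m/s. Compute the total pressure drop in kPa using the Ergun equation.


dp = 9.8 mm = 0.0098 m
Viscous term = 150*0.0494*0.431*(1-0.42)^2 / (0.0098^2*0.42^3) = 150991
Inertial term = 1.75*17*0.431^2*(1-0.42) / (0.0098*0.42^3) = 4414.64
dP/L = 150991 + 4414.64 = 155406 Pa/m
dP = 155406 * 9.0 / 1000 = 1399 kPa

1399 kPa


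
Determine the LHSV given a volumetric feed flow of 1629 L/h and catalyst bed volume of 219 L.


LHSV = volumetric feed rate / catalyst volume
= 1629 L/h / 219 L
= 7.438 h^-1

7.438 h^-1


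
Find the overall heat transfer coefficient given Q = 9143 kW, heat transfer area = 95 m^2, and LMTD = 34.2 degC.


From Q = U*A*LMTD, U = Q / (A * LMTD)
U = 9143 / (95 * 34.2) = 9143 / 3249 = 2.814

2.814 kW/(m^2*K)


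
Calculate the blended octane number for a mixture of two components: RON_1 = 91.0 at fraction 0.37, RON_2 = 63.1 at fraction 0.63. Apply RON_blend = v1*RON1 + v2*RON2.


Linear blending: RON_blend = sum(vi * RONi)
Contribution 1: 0.37 * 91.0 = 33.67
Contribution 2: 0.63 * 63.1 = 39.753
RON_blend = 33.67 + 39.753 = 73.423

73.423


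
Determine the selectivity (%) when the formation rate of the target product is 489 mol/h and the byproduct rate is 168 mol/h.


Selectivity = desired / (desired + undesired) * 100
Total products = 489 + 168 = 657 mol/h
S = 489 / 657 * 100
= 0.7443 * 100
= 74.43 %

74.43 %


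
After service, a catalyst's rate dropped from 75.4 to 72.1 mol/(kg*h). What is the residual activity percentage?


Activity (%) = (rate_used / rate_fresh) * 100
rate_used = 72.1, rate_fresh = 75.4
= (72.1 / 75.4) * 100
= 0.9562 * 100 = 95.62

95.62 %


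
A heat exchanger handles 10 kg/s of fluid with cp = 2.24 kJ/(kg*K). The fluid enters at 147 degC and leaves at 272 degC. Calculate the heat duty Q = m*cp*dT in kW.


Q = m_dot * cp * delta_T
delta_T = 272 - 147 = 125 K
Q = 10 * 2.24 * 125
= 22.4 * 125
= 2800 kW

2800 kW


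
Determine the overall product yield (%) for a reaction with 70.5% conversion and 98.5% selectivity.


Overall yield = conversion (%) * selectivity (%) / 100
Conversion = 70.5%, Selectivity = 98.5%
Y = 70.5 * 98.5 / 100
= 69.4425 %

69.4425 %


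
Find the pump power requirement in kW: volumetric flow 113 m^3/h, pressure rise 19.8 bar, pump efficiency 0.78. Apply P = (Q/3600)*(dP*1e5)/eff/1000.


Q = 113 / 3600 = 0.0313889 m^3/s
P = 0.0313889 * (19.8 * 1e5) / 0.78 / 1000 = 79.68

79.68 kW


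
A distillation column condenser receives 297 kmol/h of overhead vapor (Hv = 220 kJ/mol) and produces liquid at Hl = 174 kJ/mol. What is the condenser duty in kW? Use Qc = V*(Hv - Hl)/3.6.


Qc = 297 * (220 - 174) / 3.6 = 297 * 46 / 3.6 = 3795

3795 kW


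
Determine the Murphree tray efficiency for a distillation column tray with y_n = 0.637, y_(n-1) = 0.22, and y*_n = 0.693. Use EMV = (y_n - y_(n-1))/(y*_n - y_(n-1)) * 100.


Murphree vapor efficiency: EMV = (y_n - y_(n-1)) / (y*_n - y_(n-1)) * 100
EMV = (0.637 - 0.22) / (0.693 - 0.22) * 100 = 0.417 / 0.473 * 100 = 88.16

88.16 %


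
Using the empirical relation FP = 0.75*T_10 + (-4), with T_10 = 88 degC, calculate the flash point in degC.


FP = 0.75 * 88 + (-4) = 62

62 degC


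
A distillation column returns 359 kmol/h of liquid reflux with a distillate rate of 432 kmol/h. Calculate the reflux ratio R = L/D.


Reflux ratio definition: R = L / D (liquid returned / distillate withdrawn)
L = 359 kmol/h, D = 432 kmol/h
R = 359 / 432 = 0.8310

0.8310


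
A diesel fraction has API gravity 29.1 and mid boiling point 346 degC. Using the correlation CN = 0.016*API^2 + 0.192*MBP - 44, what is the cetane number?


CN = 0.016 * 29.1^2 + 0.192 * 346 - 44
CN = 13.54896 + 66.432 - 44 = 35.98096

35.98096


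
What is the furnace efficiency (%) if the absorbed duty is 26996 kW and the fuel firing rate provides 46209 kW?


Furnace efficiency = Q_absorbed / Q_fuel * 100
= 26996 / 46209 * 100 = 58.42

58.42 %


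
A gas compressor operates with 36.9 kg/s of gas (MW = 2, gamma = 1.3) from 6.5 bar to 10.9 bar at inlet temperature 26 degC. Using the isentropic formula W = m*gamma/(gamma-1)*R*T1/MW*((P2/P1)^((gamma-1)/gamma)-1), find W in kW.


Isentropic work: W = m*(gamma/(gamma-1))*(R*T1/MW)*((P2/P1)^((gamma-1)/gamma) - 1)
T1 = 26 + 273.15 = 299.15 K
Pressure ratio = 10.9 / 6.5 = 1.67692
Exponent = (1.3 - 1)/1.3 = 0.230769
(P2/P1)^exp - 1 = 1.67692^0.230769 - 1 = 0.126706
W = 36.9 * 1.3 / 0.3 * 8.314 * 299.15 / 2 * 0.126706 = 25200

25200 kW


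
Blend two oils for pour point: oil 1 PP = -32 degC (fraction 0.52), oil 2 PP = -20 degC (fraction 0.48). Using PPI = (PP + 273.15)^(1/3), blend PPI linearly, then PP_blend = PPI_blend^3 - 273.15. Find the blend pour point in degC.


PPI_1 = (-32 + 273.15)^(1/3) = 6.224375
PPI_2 = (-20 + 273.15)^(1/3) = 6.325953
PPI_blend = 0.52 * 6.224375 + 0.48 * 6.325953 = 6.273132
PP_blend = 6.273132^3 - 273.15 = 246.8615 - 273.15 = -26.29

-26.29 degC


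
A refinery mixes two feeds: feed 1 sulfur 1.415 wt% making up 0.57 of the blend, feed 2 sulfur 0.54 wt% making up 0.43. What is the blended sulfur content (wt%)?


Linear sulfur blending: S_blend = x1*S1 + x2*S2
Contribution 1: 0.57 * 1.415 = 0.80655 wt%
Contribution 2: 0.43 * 0.54 = 0.2322 wt%
S_blend = 0.80655 + 0.2322 = 1.03875

1.03875 wt%


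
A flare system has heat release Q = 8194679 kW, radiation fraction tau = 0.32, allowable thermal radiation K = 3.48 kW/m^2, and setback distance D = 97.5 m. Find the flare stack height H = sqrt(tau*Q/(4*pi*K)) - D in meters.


tau*Q/(4*pi*K) = 0.32 * 8194679 / (4 * pi * 3.48) = 59964.3
sqrt(59964.3) = 244.876
H = 244.876 - 97.5 = 147.4

147.4 m


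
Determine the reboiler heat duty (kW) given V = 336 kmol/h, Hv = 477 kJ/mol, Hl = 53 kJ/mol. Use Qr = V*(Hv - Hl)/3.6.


Qr = 336 * (477 - 53) / 3.6 = 336 * 424 / 3.6 = 39570

39570 kW


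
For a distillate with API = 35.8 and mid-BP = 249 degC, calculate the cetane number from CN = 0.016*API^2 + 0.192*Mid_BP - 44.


CN = 0.016 * 35.8^2 + 0.192 * 249 - 44
CN = 20.50624 + 47.808 - 44 = 24.31424

24.31424


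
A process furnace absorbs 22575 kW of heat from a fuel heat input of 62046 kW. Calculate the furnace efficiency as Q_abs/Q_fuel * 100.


Furnace efficiency = Q_absorbed / Q_fuel * 100
= 22575 / 62046 * 100 = 36.38

36.38 %


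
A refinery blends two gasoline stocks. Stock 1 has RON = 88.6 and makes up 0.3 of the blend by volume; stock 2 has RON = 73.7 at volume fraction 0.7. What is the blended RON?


Linear blending: RON_blend = sum(vi * RONi)
Contribution 1: 0.3 * 88.6 = 26.58
Contribution 2: 0.7 * 73.7 = 51.59
RON_blend = 26.58 + 51.59 = 78.17

78.17


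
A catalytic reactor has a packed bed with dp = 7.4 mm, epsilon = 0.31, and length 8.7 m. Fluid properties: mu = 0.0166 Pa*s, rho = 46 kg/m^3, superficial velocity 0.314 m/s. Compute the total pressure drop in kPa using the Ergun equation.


dp = 7.4 mm = 0.0074 m
Viscous term = 150*0.0166*0.314*(1-0.31)^2 / (0.0074^2*0.31^3) = 228181
Inertial term = 1.75*46*0.314^2*(1-0.31) / (0.0074*0.31^3) = 24842.1
dP/L = 228181 + 24842.1 = 253023 Pa/m
dP = 253023 * 8.7 / 1000 = 2201 kPa

2201 kPa


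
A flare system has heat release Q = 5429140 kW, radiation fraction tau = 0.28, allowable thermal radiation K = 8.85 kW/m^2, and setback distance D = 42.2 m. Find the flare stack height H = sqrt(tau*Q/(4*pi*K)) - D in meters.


tau*Q/(4*pi*K) = 0.28 * 5429140 / (4 * pi * 8.85) = 13669
sqrt(13669) = 116.914
H = 116.914 - 42.2 = 74.71

74.71 m


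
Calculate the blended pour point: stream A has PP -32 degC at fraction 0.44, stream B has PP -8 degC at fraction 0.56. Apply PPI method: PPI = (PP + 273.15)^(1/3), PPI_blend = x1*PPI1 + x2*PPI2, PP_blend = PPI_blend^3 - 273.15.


PPI_1 = (-32 + 273.15)^(1/3) = 6.224375
PPI_2 = (-8 + 273.15)^(1/3) = 6.42437
PPI_blend = 0.44 * 6.224375 + 0.56 * 6.42437 = 6.336372
PP_blend = 6.336372^3 - 273.15 = 254.4029 - 273.15 = -18.75

-18.75 degC


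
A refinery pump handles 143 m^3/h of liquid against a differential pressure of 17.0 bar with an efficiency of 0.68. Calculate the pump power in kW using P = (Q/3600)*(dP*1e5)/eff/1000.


Q = 143 / 3600 = 0.0397222 m^3/s
P = 0.0397222 * (17.0 * 1e5) / 0.68 / 1000 = 99.31

99.31 kW


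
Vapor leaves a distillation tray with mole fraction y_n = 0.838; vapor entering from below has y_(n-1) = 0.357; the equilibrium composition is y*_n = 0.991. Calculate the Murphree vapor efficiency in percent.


Murphree vapor efficiency: EMV = (y_n - y_(n-1)) / (y*_n - y_(n-1)) * 100
EMV = (0.838 - 0.357) / (0.991 - 0.357) * 100 = 0.481 / 0.634 * 100 = 75.87

75.87 %


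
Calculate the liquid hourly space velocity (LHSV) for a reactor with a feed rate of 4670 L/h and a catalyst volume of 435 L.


LHSV = volumetric feed rate / catalyst volume
= 4670 L/h / 435 L
= 10.74 h^-1

10.74 h^-1


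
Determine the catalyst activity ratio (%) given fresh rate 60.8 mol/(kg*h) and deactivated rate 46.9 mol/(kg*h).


Activity (%) = (rate_used / rate_fresh) * 100
rate_used = 46.9, rate_fresh = 60.8
= (46.9 / 60.8) * 100
= 0.7714 * 100 = 77.14

77.14 %


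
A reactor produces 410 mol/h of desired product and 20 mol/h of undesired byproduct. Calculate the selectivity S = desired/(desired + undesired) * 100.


Selectivity = desired / (desired + undesired) * 100
Total products = 410 + 20 = 430 mol/h
S = 410 / 430 * 100
= 0.9535 * 100
= 95.35 %

95.35 %


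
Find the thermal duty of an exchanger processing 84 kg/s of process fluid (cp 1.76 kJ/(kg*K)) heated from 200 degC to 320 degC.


Q = m_dot * cp * delta_T
delta_T = 320 - 200 = 120 K
Q = 84 * 1.76 * 120
= 147.84 * 120
= 17740.8 kW

17740.8 kW


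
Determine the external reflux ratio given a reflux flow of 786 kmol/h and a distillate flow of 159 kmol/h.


Reflux ratio definition: R = L / D (liquid returned / distillate withdrawn)
L = 786 kmol/h, D = 159 kmol/h
R = 786 / 159 = 4.943

4.943


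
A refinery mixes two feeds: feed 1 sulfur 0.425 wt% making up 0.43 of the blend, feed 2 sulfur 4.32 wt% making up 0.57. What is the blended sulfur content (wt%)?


Linear sulfur blending: S_blend = x1*S1 + x2*S2
Contribution 1: 0.43 * 0.425 = 0.18275 wt%
Contribution 2: 0.57 * 4.32 = 2.4624 wt%
S_blend = 0.18275 + 2.4624 = 2.64515

2.64515 wt%


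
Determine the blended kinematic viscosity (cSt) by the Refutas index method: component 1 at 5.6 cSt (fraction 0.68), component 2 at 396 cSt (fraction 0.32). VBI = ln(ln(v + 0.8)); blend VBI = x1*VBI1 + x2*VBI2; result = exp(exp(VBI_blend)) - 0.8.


Refutas method: VBN_i = 14.534*ln(ln(visc_i + 0.8)) + 10.975, blended linearly by mass fraction; since VBN is linear in VBI_i = ln(ln(visc_i + 0.8)) and the fractions sum to 1, blend VBI directly: visc = exp(exp(VBI_blend)) - 0.8
VBI_1 = ln(ln(5.6 + 0.8)) = 0.618584
VBI_2 = ln(ln(396 + 0.8)) = 1.78899
VBI_blend = 0.68 * 0.618584 + 0.32 * 1.78899 = 0.993114
visc_blend = exp(exp(0.993114)) - 0.8 = 14.07

14.07 cSt


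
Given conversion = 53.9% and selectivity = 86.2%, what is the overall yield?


Overall yield = conversion (%) * selectivity (%) / 100
Conversion = 53.9%, Selectivity = 86.2%
Y = 53.9 * 86.2 / 100
= 46.4618 %

46.4618 %


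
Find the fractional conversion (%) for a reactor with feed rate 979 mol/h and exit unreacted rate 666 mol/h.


X = (F_in - F_out) / F_in * 100
Moles reacted = 979 - 666 = 313
X = 313 / 979 * 100
= 0.3197 * 100
= 31.97 %

31.97 %


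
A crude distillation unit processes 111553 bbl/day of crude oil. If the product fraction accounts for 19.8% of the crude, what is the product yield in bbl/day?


Crude throughput = 111553 bbl/day
Fraction yield = 19.8%
yield = throughput * fraction / 100
yield = 111553 * 19.8 / 100 = 22087.494

22087.494 bbl/day


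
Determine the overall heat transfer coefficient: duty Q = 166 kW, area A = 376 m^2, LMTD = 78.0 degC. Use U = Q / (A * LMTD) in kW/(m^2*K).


From Q = U*A*LMTD, U = Q / (A * LMTD)
U = 166 / (376 * 78.0) = 166 / 29328 = 0.005660

0.005660 kW/(m^2*K)


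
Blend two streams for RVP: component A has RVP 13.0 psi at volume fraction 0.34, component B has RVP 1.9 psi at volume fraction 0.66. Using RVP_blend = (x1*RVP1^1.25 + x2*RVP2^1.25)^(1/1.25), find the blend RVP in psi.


Chevron index: RVP_blend = (sum xi*RVPi^1.25)^(1/1.25)
RVP^1.25 terms: 0.34 * 13.0^1.25 + 0.66 * 1.9^1.25 = 9.86509
RVP_blend = 9.86509^(1/1.25) = 6.241

6.241 psi


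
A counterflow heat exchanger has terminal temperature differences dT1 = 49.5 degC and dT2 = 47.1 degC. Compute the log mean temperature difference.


LMTD = (dT1 - dT2) / ln(dT1/dT2)
= (49.5 - 47.1) / ln(49.5 / 47.1) = 2.4 / 0.0496997 = 48.29

48.29 degC


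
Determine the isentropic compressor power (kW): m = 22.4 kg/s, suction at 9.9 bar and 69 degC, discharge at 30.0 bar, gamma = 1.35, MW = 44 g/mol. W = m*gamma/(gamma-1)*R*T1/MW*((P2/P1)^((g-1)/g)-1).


Isentropic work: W = m*(gamma/(gamma-1))*(R*T1/MW)*((P2/P1)^((gamma-1)/gamma) - 1)
T1 = 69 + 273.15 = 342.15 K
Pressure ratio = 30.0 / 9.9 = 3.0303
Exponent = (1.35 - 1)/1.35 = 0.259259
(P2/P1)^exp - 1 = 3.0303^0.259259 - 1 = 0.332998
W = 22.4 * 1.35 / 0.35 * 8.314 * 342.15 / 44 * 0.332998 = 1860

1860 kW


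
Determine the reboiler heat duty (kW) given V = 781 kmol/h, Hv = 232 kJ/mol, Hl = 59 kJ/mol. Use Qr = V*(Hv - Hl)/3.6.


Qr = 781 * (232 - 59) / 3.6 = 781 * 173 / 3.6 = 37530

37530 kW


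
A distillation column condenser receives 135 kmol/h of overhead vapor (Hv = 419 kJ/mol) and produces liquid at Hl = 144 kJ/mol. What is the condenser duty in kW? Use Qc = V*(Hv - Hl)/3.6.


Qc = 135 * (419 - 144) / 3.6 = 135 * 275 / 3.6 = 10310

10310 kW


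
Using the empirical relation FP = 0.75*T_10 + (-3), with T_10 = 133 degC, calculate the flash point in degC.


FP = 0.75 * 133 + (-3) = 96.75

96.75 degC


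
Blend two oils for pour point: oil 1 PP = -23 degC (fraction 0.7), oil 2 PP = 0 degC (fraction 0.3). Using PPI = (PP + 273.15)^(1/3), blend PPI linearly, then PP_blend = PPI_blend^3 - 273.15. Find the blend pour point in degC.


PPI_1 = (-23 + 273.15)^(1/3) = 6.300865
PPI_2 = (0 + 273.15)^(1/3) = 6.488342
PPI_blend = 0.7 * 6.300865 + 0.3 * 6.488342 = 6.357108
PP_blend = 6.357108^3 - 273.15 = 256.9087 - 273.15 = -16.24

-16.24 degC


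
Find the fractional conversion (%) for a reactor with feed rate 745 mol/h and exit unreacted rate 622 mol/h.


X = (F_in - F_out) / F_in * 100
Moles reacted = 745 - 622 = 123
X = 123 / 745 * 100
= 0.1651 * 100
= 16.51 %

16.51 %


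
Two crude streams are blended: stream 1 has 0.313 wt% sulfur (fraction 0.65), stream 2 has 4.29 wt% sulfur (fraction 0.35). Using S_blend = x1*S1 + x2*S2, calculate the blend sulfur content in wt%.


Linear sulfur blending: S_blend = x1*S1 + x2*S2
Contribution 1: 0.65 * 0.313 = 0.20345 wt%
Contribution 2: 0.35 * 4.29 = 1.5015 wt%
S_blend = 0.20345 + 1.5015 = 1.70495

1.70495 wt%


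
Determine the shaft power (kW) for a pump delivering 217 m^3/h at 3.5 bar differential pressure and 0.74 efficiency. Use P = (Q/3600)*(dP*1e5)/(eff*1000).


Q = 217 / 3600 = 0.0602778 m^3/s
P = 0.0602778 * (3.5 * 1e5) / 0.74 / 1000 = 28.51

28.51 kW


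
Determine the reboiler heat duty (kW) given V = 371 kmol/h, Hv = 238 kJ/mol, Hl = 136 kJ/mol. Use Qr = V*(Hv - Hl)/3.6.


Qr = 371 * (238 - 136) / 3.6 = 371 * 102 / 3.6 = 10510

10510 kW


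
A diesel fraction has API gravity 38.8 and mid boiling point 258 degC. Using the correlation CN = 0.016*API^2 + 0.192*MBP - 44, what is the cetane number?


CN = 0.016 * 38.8^2 + 0.192 * 258 - 44
CN = 24.08704 + 49.536 - 44 = 29.62304

29.62304


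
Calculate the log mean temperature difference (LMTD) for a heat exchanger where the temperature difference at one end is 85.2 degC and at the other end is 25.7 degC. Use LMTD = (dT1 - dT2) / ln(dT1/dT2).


LMTD = (dT1 - dT2) / ln(dT1/dT2)
= (85.2 - 25.7) / ln(85.2 / 25.7) = 59.5 / 1.19851 = 49.64

49.64 degC


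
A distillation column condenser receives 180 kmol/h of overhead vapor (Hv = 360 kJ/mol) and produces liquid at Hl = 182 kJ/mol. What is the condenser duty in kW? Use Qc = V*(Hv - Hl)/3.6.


Qc = 180 * (360 - 182) / 3.6 = 180 * 178 / 3.6 = 8900

8900 kW


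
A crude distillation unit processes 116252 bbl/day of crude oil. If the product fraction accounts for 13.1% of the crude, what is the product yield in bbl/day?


Crude throughput = 116252 bbl/day
Fraction yield = 13.1%
yield = throughput * fraction / 100
yield = 116252 * 13.1 / 100 = 15229.012

15229.012 bbl/day


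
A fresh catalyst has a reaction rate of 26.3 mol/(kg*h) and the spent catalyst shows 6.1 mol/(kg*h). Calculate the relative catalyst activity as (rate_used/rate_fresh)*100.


Activity (%) = (rate_used / rate_fresh) * 100
rate_used = 6.1, rate_fresh = 26.3
= (6.1 / 26.3) * 100
= 0.2319 * 100 = 23.19

23.19 %


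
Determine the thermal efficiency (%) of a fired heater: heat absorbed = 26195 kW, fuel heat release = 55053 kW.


Furnace efficiency = Q_absorbed / Q_fuel * 100
= 26195 / 55053 * 100 = 47.58

47.58 %


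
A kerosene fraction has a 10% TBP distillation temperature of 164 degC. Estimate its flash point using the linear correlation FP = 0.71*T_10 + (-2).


FP = 0.71 * 164 + (-2) = 114.44

114.44 degC


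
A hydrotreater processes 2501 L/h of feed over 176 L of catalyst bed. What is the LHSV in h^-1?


LHSV = volumetric feed rate / catalyst volume
= 2501 L/h / 176 L
= 14.21 h^-1

14.21 h^-1


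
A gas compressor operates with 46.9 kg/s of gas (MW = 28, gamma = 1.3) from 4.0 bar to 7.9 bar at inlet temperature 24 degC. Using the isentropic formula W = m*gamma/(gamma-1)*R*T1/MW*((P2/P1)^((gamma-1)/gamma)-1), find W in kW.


Isentropic work: W = m*(gamma/(gamma-1))*(R*T1/MW)*((P2/P1)^((gamma-1)/gamma) - 1)
T1 = 24 + 273.15 = 297.15 K
Pressure ratio = 7.9 / 4.0 = 1.975
Exponent = (1.3 - 1)/1.3 = 0.230769
(P2/P1)^exp - 1 = 1.975^0.230769 - 1 = 0.170059
W = 46.9 * 1.3 / 0.3 * 8.314 * 297.15 / 28 * 0.170059 = 3049

3049 kW


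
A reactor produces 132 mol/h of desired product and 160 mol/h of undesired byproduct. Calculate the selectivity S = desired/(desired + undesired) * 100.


Selectivity = desired / (desired + undesired) * 100
Total products = 132 + 160 = 292 mol/h
S = 132 / 292 * 100
= 0.4521 * 100
= 45.21 %

45.21 %


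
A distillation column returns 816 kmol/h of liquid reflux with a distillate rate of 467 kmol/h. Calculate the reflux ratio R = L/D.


Reflux ratio definition: R = L / D (liquid returned / distillate withdrawn)
L = 816 kmol/h, D = 467 kmol/h
R = 816 / 467 = 1.747

1.747


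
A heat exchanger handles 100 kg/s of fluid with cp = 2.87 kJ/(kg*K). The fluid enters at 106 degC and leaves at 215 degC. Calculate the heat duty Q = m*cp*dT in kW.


Q = m_dot * cp * delta_T
delta_T = 215 - 106 = 109 K
Q = 100 * 2.87 * 109
= 287 * 109
= 31283 kW

31283 kW


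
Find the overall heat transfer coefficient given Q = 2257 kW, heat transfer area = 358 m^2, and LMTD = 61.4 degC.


From Q = U*A*LMTD, U = Q / (A * LMTD)
U = 2257 / (358 * 61.4) = 2257 / 21981.2 = 0.1027

0.1027 kW/(m^2*K)


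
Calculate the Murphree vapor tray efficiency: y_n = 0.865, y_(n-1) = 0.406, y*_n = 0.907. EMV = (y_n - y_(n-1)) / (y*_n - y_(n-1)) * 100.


Murphree vapor efficiency: EMV = (y_n - y_(n-1)) / (y*_n - y_(n-1)) * 100
EMV = (0.865 - 0.406) / (0.907 - 0.406) * 100 = 0.459 / 0.501 * 100 = 91.62

91.62 %


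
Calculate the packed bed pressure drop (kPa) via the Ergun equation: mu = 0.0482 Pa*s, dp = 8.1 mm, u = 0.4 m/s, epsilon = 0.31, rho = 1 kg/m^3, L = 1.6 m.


dp = 8.1 mm = 0.0081 m
Viscous term = 150*0.0482*0.4*(1-0.31)^2 / (0.0081^2*0.31^3) = 704436
Inertial term = 1.75*1*0.4^2*(1-0.31) / (0.0081*0.31^3) = 800.64
dP/L = 704436 + 800.64 = 705237 Pa/m
dP = 705237 * 1.6 / 1000 = 1128 kPa

1128 kPa


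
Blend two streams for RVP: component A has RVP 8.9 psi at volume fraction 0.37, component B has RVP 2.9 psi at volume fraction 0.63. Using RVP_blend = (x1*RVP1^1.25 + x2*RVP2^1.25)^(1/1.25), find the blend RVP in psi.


Chevron index: RVP_blend = (sum xi*RVPi^1.25)^(1/1.25)
RVP^1.25 terms: 0.37 * 8.9^1.25 + 0.63 * 2.9^1.25 = 8.07191
RVP_blend = 8.07191^(1/1.25) = 5.316

5.316 psi


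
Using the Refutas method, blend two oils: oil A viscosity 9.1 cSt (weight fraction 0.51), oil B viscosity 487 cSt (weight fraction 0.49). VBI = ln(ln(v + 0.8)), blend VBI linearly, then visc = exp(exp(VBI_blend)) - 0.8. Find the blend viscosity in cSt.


Refutas method: VBN_i = 14.534*ln(ln(visc_i + 0.8)) + 10.975, blended linearly by mass fraction; since VBN is linear in VBI_i = ln(ln(visc_i + 0.8)) and the fractions sum to 1, blend VBI directly: visc = exp(exp(VBI_blend)) - 0.8
VBI_1 = ln(ln(9.1 + 0.8)) = 0.829658
VBI_2 = ln(ln(487 + 0.8)) = 1.82292
VBI_blend = 0.51 * 0.829658 + 0.49 * 1.82292 = 1.31636
visc_blend = exp(exp(1.31636)) - 0.8 = 40.87

40.87 cSt


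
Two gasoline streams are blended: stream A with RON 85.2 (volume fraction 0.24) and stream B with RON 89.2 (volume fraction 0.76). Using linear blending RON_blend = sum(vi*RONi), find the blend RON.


Linear blending: RON_blend = sum(vi * RONi)
Contribution 1: 0.24 * 85.2 = 20.448
Contribution 2: 0.76 * 89.2 = 67.792
RON_blend = 20.448 + 67.792 = 88.24

88.24


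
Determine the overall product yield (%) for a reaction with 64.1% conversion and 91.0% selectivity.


Overall yield = conversion (%) * selectivity (%) / 100
Conversion = 64.1%, Selectivity = 91.0%
Y = 64.1 * 91.0 / 100
= 58.331 %

58.331 %


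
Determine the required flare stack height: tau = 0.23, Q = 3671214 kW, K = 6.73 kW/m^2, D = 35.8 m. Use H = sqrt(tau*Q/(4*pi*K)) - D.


tau*Q/(4*pi*K) = 0.23 * 3671214 / (4 * pi * 6.73) = 9984.18
sqrt(9984.18) = 99.9209
H = 99.9209 - 35.8 = 64.12

64.12 m


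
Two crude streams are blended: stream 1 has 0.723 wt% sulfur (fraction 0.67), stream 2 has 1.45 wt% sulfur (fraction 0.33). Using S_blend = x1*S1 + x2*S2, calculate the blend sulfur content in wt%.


Linear sulfur blending: S_blend = x1*S1 + x2*S2
Contribution 1: 0.67 * 0.723 = 0.48441 wt%
Contribution 2: 0.33 * 1.45 = 0.4785 wt%
S_blend = 0.48441 + 0.4785 = 0.96291

0.96291 wt%


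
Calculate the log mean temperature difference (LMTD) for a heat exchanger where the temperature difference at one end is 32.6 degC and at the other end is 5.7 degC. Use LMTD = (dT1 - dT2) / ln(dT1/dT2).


LMTD = (dT1 - dT2) / ln(dT1/dT2)
= (32.6 - 5.7) / ln(32.6 / 5.7) = 26.9 / 1.74385 = 15.43

15.43 degC


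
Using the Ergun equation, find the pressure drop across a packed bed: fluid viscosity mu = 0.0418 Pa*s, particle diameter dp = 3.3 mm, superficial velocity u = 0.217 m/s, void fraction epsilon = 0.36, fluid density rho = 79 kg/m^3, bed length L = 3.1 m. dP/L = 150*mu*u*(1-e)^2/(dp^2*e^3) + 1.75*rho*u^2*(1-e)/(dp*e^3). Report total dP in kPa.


dp = 3.3 mm = 0.0033 m
Viscous term = 150*0.0418*0.217*(1-0.36)^2 / (0.0033^2*0.36^3) = 1096860
Inertial term = 1.75*79*0.217^2*(1-0.36) / (0.0033*0.36^3) = 27061
dP/L = 1096860 + 27061 = 1123920 Pa/m
dP = 1123920 * 3.1 / 1000 = 3484 kPa

3484 kPa


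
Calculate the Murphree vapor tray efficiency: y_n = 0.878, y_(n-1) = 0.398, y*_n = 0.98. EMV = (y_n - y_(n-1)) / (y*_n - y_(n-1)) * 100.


Murphree vapor efficiency: EMV = (y_n - y_(n-1)) / (y*_n - y_(n-1)) * 100
EMV = (0.878 - 0.398) / (0.98 - 0.398) * 100 = 0.48 / 0.582 * 100 = 82.47

82.47 %


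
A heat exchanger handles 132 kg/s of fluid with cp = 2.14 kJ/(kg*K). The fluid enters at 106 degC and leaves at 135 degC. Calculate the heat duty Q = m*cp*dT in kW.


Q = m_dot * cp * delta_T
delta_T = 135 - 106 = 29 K
Q = 132 * 2.14 * 29
= 282.48 * 29
= 8191.92 kW

8191.92 kW


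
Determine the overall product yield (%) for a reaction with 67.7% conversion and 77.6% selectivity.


Overall yield = conversion (%) * selectivity (%) / 100
Conversion = 67.7%, Selectivity = 77.6%
Y = 67.7 * 77.6 / 100
= 52.5352 %

52.5352 %


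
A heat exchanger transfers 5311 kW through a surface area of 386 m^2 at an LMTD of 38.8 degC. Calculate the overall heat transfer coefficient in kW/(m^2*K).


From Q = U*A*LMTD, U = Q / (A * LMTD)
U = 5311 / (386 * 38.8) = 5311 / 14976.8 = 0.3546

0.3546 kW/(m^2*K)


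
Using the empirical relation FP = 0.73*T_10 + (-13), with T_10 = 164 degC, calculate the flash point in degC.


FP = 0.73 * 164 + (-13) = 106.72

106.72 degC


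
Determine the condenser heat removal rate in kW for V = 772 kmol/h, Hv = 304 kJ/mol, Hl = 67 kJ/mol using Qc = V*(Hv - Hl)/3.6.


Qc = 772 * (304 - 67) / 3.6 = 772 * 237 / 3.6 = 50820

50820 kW


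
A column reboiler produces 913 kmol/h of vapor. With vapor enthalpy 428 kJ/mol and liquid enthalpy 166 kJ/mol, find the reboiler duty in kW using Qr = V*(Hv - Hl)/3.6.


Qr = 913 * (428 - 166) / 3.6 = 913 * 262 / 3.6 = 66450

66450 kW


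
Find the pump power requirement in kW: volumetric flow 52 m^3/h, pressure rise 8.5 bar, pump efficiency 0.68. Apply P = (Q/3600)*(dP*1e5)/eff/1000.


Q = 52 / 3600 = 0.0144444 m^3/s
P = 0.0144444 * (8.5 * 1e5) / 0.68 / 1000 = 18.06

18.06 kW


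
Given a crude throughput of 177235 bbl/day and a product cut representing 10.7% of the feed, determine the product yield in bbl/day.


Crude throughput = 177235 bbl/day
Fraction yield = 10.7%
yield = throughput * fraction / 100
yield = 177235 * 10.7 / 100 = 18964.145

18964.145 bbl/day


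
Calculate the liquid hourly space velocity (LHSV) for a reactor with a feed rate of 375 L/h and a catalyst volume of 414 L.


LHSV = volumetric feed rate / catalyst volume
= 375 L/h / 414 L
= 0.9058 h^-1

0.9058 h^-1


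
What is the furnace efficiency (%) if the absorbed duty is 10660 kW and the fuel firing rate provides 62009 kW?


Furnace efficiency = Q_absorbed / Q_fuel * 100
= 10660 / 62009 * 100 = 17.19

17.19 %


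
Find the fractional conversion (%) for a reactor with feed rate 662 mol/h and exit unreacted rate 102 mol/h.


X = (F_in - F_out) / F_in * 100
Moles reacted = 662 - 102 = 560
X = 560 / 662 * 100
= 0.8459 * 100
= 84.59 %

84.59 %


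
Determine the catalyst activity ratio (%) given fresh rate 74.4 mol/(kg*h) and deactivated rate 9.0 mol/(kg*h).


Activity (%) = (rate_used / rate_fresh) * 100
rate_used = 9.0, rate_fresh = 74.4
= (9.0 / 74.4) * 100
= 0.1210 * 100 = 12.10

12.10 %


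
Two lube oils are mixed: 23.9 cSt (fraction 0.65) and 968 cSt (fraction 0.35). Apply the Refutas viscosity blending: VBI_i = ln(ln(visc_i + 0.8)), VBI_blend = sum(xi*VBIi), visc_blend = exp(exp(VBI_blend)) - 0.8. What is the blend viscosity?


Refutas method: VBN_i = 14.534*ln(ln(visc_i + 0.8)) + 10.975, blended linearly by mass fraction; since VBN is linear in VBI_i = ln(ln(visc_i + 0.8)) and the fractions sum to 1, blend VBI directly: visc = exp(exp(VBI_blend)) - 0.8
VBI_1 = ln(ln(23.9 + 0.8)) = 1.16527
VBI_2 = ln(ln(968 + 0.8)) = 1.92805
VBI_blend = 0.65 * 1.16527 + 0.35 * 1.92805 = 1.43224
visc_blend = exp(exp(1.43224)) - 0.8 = 65.10

65.10 cSt


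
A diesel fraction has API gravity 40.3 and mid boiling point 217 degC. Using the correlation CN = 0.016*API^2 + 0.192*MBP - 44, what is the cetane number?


CN = 0.016 * 40.3^2 + 0.192 * 217 - 44
CN = 25.98544 + 41.664 - 44 = 23.64944

23.64944


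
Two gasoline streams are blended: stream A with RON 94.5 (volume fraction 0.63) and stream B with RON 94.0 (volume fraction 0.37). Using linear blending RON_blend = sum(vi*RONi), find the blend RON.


Linear blending: RON_blend = sum(vi * RONi)
Contribution 1: 0.63 * 94.5 = 59.535
Contribution 2: 0.37 * 94.0 = 34.78
RON_blend = 59.535 + 34.78 = 94.315

94.315


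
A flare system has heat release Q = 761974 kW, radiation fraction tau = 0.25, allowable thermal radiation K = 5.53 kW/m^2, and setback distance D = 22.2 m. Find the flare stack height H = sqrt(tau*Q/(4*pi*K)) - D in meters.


tau*Q/(4*pi*K) = 0.25 * 761974 / (4 * pi * 5.53) = 2741.23
sqrt(2741.23) = 52.3568
H = 52.3568 - 22.2 = 30.16

30.16 m


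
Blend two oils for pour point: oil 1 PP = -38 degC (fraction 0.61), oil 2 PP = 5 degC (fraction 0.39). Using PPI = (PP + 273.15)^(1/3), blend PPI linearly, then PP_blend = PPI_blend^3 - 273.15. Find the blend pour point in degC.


PPI_1 = (-38 + 273.15)^(1/3) = 6.172318
PPI_2 = (5 + 273.15)^(1/3) = 6.527693
PPI_blend = 0.61 * 6.172318 + 0.39 * 6.527693 = 6.310914
PP_blend = 6.310914^3 - 273.15 = 251.3488 - 273.15 = -21.8

-21.8 degC


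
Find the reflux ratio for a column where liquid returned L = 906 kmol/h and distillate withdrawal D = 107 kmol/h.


Reflux ratio definition: R = L / D (liquid returned / distillate withdrawn)
L = 906 kmol/h, D = 107 kmol/h
R = 906 / 107 = 8.467

8.467


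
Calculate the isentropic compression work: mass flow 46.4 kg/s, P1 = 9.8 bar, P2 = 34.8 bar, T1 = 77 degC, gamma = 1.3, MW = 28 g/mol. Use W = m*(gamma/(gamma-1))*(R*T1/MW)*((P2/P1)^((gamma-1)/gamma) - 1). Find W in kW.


Isentropic work: W = m*(gamma/(gamma-1))*(R*T1/MW)*((P2/P1)^((gamma-1)/gamma) - 1)
T1 = 77 + 273.15 = 350.15 K
Pressure ratio = 34.8 / 9.8 = 3.55102
Exponent = (1.3 - 1)/1.3 = 0.230769
(P2/P1)^exp - 1 = 3.55102^0.230769 - 1 = 0.33969
W = 46.4 * 1.3 / 0.3 * 8.314 * 350.15 / 28 * 0.33969 = 7101

7101 kW


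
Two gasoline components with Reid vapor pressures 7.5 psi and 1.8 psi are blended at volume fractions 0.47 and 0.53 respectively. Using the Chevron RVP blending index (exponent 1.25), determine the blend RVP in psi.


Chevron index: RVP_blend = (sum xi*RVPi^1.25)^(1/1.25)
RVP^1.25 terms: 0.47 * 7.5^1.25 + 0.53 * 1.8^1.25 = 6.93845
RVP_blend = 6.93845^(1/1.25) = 4.710

4.710 psi


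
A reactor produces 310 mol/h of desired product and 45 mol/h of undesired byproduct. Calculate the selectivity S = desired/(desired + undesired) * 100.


Selectivity = desired / (desired + undesired) * 100
Total products = 310 + 45 = 355 mol/h
S = 310 / 355 * 100
= 0.8732 * 100
= 87.32 %

87.32 %


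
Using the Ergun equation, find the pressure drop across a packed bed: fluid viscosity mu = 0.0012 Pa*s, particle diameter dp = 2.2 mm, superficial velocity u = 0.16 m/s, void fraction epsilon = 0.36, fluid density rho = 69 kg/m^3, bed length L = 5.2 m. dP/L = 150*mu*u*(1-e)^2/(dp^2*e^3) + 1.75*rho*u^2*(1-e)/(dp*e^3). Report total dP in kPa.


dp = 2.2 mm = 0.0022 m
Viscous term = 150*0.0012*0.16*(1-0.36)^2 / (0.0022^2*0.36^3) = 52239.6
Inertial term = 1.75*69*0.16^2*(1-0.36) / (0.0022*0.36^3) = 19274.2
dP/L = 52239.6 + 19274.2 = 71513.8 Pa/m
dP = 71513.8 * 5.2 / 1000 = 371.9 kPa

371.9 kPa


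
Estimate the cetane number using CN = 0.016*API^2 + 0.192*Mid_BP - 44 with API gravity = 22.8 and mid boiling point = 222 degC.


CN = 0.016 * 22.8^2 + 0.192 * 222 - 44
CN = 8.31744 + 42.624 - 44 = 6.94144

6.94144


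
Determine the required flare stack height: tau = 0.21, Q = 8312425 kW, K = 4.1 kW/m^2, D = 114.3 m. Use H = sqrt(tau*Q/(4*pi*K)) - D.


tau*Q/(4*pi*K) = 0.21 * 8312425 / (4 * pi * 4.1) = 33880.8
sqrt(33880.8) = 184.067
H = 184.067 - 114.3 = 69.77

69.77 m


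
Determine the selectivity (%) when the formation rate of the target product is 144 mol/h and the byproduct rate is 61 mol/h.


Selectivity = desired / (desired + undesired) * 100
Total products = 144 + 61 = 205 mol/h
S = 144 / 205 * 100
= 0.7024 * 100
= 70.24 %

70.24 %


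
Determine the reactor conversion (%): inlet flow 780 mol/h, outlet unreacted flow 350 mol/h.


X = (F_in - F_out) / F_in * 100
Moles reacted = 780 - 350 = 430
X = 430 / 780 * 100
= 0.5513 * 100
= 55.13 %

55.13 %


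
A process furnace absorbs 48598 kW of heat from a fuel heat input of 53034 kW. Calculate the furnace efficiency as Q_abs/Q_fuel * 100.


Furnace efficiency = Q_absorbed / Q_fuel * 100
= 48598 / 53034 * 100 = 91.64

91.64 %


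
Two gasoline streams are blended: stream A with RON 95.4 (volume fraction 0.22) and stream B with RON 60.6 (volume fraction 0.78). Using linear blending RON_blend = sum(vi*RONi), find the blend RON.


Linear blending: RON_blend = sum(vi * RONi)
Contribution 1: 0.22 * 95.4 = 20.988
Contribution 2: 0.78 * 60.6 = 47.268
RON_blend = 20.988 + 47.268 = 68.256

68.256


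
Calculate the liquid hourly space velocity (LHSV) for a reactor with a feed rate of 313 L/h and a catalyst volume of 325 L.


LHSV = volumetric feed rate / catalyst volume
= 313 L/h / 325 L
= 0.9631 h^-1

0.9631 h^-1


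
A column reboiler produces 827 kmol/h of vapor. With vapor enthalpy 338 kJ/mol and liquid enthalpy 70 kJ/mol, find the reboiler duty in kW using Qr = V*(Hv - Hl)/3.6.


Qr = 827 * (338 - 70) / 3.6 = 827 * 268 / 3.6 = 61570

61570 kW


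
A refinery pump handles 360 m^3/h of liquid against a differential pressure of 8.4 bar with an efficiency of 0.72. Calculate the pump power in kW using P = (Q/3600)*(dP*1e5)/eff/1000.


Q = 360 / 3600 = 0.1 m^3/s
P = 0.1 * (8.4 * 1e5) / 0.72 / 1000 = 116.7

116.7 kW


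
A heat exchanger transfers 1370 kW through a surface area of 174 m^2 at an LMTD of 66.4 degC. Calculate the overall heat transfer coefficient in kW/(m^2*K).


From Q = U*A*LMTD, U = Q / (A * LMTD)
U = 1370 / (174 * 66.4) = 1370 / 11553.6 = 0.1186

0.1186 kW/(m^2*K)


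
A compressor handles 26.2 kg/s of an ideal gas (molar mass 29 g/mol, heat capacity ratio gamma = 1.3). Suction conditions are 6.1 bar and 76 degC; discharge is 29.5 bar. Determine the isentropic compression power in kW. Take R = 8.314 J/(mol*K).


Isentropic work: W = m*(gamma/(gamma-1))*(R*T1/MW)*((P2/P1)^((gamma-1)/gamma) - 1)
T1 = 76 + 273.15 = 349.15 K
Pressure ratio = 29.5 / 6.1 = 4.83607
Exponent = (1.3 - 1)/1.3 = 0.230769
(P2/P1)^exp - 1 = 4.83607^0.230769 - 1 = 0.438665
W = 26.2 * 1.3 / 0.3 * 8.314 * 349.15 / 29 * 0.438665 = 4985

4985 kW


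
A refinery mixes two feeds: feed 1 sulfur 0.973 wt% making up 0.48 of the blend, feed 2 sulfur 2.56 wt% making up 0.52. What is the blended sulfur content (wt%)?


Linear sulfur blending: S_blend = x1*S1 + x2*S2
Contribution 1: 0.48 * 0.973 = 0.46704 wt%
Contribution 2: 0.52 * 2.56 = 1.3312 wt%
S_blend = 0.46704 + 1.3312 = 1.79824

1.79824 wt%


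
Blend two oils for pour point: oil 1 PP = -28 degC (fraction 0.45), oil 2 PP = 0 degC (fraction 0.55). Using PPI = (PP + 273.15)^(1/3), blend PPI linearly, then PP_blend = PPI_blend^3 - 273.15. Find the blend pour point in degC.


PPI_1 = (-28 + 273.15)^(1/3) = 6.258601
PPI_2 = (0 + 273.15)^(1/3) = 6.488342
PPI_blend = 0.45 * 6.258601 + 0.55 * 6.488342 = 6.384959
PP_blend = 6.384959^3 - 273.15 = 260.3001 - 273.15 = -12.85

-12.85 degC


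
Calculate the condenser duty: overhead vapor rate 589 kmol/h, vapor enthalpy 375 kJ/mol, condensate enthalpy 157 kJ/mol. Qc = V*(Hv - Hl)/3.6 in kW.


Qc = 589 * (375 - 157) / 3.6 = 589 * 218 / 3.6 = 35670

35670 kW


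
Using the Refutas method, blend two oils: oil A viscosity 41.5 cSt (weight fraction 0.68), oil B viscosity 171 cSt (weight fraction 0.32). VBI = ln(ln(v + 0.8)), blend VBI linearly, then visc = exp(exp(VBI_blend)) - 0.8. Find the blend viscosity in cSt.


Refutas method: VBN_i = 14.534*ln(ln(visc_i + 0.8)) + 10.975, blended linearly by mass fraction; since VBN is linear in VBI_i = ln(ln(visc_i + 0.8)) and the fractions sum to 1, blend VBI directly: visc = exp(exp(VBI_blend)) - 0.8
VBI_1 = ln(ln(41.5 + 0.8)) = 1.32036
VBI_2 = ln(ln(171 + 0.8)) = 1.63828
VBI_blend = 0.68 * 1.32036 + 0.32 * 1.63828 = 1.42209
visc_blend = exp(exp(1.42209)) - 0.8 = 62.37

62.37 cSt


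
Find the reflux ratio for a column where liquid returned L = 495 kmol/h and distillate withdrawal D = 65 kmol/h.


Reflux ratio definition: R = L / D (liquid returned / distillate withdrawn)
L = 495 kmol/h, D = 65 kmol/h
R = 495 / 65 = 7.615

7.615


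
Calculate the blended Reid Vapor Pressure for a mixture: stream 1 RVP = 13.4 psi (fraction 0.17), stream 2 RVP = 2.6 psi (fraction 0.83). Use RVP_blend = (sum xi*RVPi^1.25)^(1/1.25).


Chevron index: RVP_blend = (sum xi*RVPi^1.25)^(1/1.25)
RVP^1.25 terms: 0.17 * 13.4^1.25 + 0.83 * 2.6^1.25 = 7.09871
RVP_blend = 7.09871^(1/1.25) = 4.797

4.797 psi


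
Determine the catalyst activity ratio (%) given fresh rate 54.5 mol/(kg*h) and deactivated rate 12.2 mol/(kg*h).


Activity (%) = (rate_used / rate_fresh) * 100
rate_used = 12.2, rate_fresh = 54.5
= (12.2 / 54.5) * 100
= 0.2239 * 100 = 22.39

22.39 %


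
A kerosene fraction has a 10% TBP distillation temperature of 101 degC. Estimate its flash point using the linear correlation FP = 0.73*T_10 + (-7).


FP = 0.73 * 101 + (-7) = 66.73

66.73 degC


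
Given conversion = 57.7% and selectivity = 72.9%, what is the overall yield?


Overall yield = conversion (%) * selectivity (%) / 100
Conversion = 57.7%, Selectivity = 72.9%
Y = 57.7 * 72.9 / 100
= 42.0633 %

42.0633 %


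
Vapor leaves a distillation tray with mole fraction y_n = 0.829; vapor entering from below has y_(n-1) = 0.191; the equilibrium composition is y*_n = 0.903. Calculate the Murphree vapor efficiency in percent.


Murphree vapor efficiency: EMV = (y_n - y_(n-1)) / (y*_n - y_(n-1)) * 100
EMV = (0.829 - 0.191) / (0.903 - 0.191) * 100 = 0.638 / 0.712 * 100 = 89.61

89.61 %


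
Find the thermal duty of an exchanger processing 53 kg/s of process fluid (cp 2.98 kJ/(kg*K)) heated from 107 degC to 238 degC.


Q = m_dot * cp * delta_T
delta_T = 238 - 107 = 131 K
Q = 53 * 2.98 * 131
= 157.94 * 131
= 20690.14 kW

20690.14 kW


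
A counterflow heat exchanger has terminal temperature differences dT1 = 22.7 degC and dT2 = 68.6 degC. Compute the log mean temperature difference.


LMTD = (dT1 - dT2) / ln(dT1/dT2)
= (22.7 - 68.6) / ln(22.7 / 68.6) = -45.9 / -1.10593 = 41.50

41.50 degC


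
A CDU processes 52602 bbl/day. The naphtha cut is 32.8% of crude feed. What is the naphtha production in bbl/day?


Crude throughput = 52602 bbl/day
Fraction yield = 32.8%
yield = throughput * fraction / 100
yield = 52602 * 32.8 / 100 = 17253.456

17253.456 bbl/day


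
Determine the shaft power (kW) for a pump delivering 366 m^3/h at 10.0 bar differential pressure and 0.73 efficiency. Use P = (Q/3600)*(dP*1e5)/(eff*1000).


Q = 366 / 3600 = 0.101667 m^3/s
P = 0.101667 * (10.0 * 1e5) / 0.73 / 1000 = 139.3

139.3 kW
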